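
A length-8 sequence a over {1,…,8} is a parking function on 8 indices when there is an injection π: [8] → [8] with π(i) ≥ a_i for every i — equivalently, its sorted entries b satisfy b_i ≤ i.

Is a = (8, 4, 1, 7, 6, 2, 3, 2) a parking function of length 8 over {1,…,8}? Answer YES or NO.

YES

Order a: b = (1, 2, 2, 3, 4, 6, 7, 8).
  b_1=1 ≤ 1
  b_2=2 ≤ 2
  b_3=2 ≤ 3
  b_4=3 ≤ 4
  b_5=4 ≤ 5
  b_6=6 ≤ 6
  b_7=7 ≤ 7
  b_8=8 ≤ 8
All bounds hold ⇒ YES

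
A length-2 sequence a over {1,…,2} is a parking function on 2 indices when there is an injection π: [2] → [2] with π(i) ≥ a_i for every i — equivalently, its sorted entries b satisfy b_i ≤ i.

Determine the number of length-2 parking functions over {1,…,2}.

Count = (2−2+1)·(2+1)^(2−1) = 1 · 3 = 3
E.g. (1,1) → sorted (1,1): b_i ≤ i ∀i, a PF.

3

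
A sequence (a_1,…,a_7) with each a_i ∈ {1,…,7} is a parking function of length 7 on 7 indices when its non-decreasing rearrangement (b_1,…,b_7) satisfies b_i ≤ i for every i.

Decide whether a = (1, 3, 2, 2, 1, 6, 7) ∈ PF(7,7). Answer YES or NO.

Sorted: b = (1, 1, 2, 2, 3, 6, 7).
  b_1=1 ≤ 1
  b_2=1 ≤ 2
  b_3=2 ≤ 3
  b_4=2 ≤ 4
  b_5=3 ≤ 5
  b_6=6 ≤ 6
  b_7=7 ≤ 7
All bounds hold ⇒ YES

YES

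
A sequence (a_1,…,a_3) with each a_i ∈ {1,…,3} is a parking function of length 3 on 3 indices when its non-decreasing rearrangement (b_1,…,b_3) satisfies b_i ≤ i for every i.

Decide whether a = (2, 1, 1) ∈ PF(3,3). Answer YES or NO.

YES

Rearranged: b = (1, 1, 2).
  b_1=1 ≤ 1
  b_2=1 ≤ 2
  b_3=2 ≤ 3
All bounds hold ⇒ YES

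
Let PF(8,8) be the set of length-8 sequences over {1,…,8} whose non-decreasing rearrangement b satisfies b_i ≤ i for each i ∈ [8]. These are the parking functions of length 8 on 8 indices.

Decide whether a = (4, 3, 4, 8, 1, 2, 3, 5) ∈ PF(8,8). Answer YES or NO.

YES

Order a: b = (1, 2, 3, 3, 4, 4, 5, 8).
  b_1=1 ≤ 1
  b_2=2 ≤ 2
  b_3=3 ≤ 3
  b_4=3 ≤ 4
  b_5=4 ≤ 5
  b_6=4 ≤ 6
  b_7=5 ≤ 7
  b_8=8 ≤ 8
All bounds hold ⇒ YES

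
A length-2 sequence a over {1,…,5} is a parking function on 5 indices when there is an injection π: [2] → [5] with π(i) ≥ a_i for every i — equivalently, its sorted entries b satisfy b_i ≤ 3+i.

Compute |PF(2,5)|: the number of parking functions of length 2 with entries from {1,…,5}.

24

Count = (5+1−2)·(5+1)^{2−1} = 4×6 = 24
Check (3,2) → sorted (2,3): b_i ≤ 3+i ∀i, a PF.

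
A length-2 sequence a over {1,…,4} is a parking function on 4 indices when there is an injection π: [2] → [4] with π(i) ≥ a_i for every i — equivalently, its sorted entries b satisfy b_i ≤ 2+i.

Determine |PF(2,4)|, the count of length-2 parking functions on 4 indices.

15

#PF = (5−2)·5^(2−1) = 3·5 = 15 (Konheim–Weiss)
Example (4,2) → sorted (2,4): b_i ≤ 2+i ∀i, a PF.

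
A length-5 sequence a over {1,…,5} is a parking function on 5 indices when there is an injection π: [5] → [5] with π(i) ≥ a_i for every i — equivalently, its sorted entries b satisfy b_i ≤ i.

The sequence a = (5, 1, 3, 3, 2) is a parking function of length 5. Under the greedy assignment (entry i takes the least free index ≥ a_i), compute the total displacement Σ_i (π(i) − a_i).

Σπ(i) = 1+…+5 = 15; Σa = 5+1+3+3+2 = 14; disp = 15−14 = 1.

1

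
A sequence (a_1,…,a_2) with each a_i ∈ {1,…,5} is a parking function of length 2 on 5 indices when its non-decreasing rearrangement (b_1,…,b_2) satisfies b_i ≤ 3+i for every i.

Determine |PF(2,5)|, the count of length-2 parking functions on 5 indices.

|PF(2,5)| = (5+1−2)·(5+1)^{2−1} = 4·6 = 24 (Pollak)
E.g. (2,1) → sorted (1,2): b_i ≤ 3+i ∀i, a PF.

24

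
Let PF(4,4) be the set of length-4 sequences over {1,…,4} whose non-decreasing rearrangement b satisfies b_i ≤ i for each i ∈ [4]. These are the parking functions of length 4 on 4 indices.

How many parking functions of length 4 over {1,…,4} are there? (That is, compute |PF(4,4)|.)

#PF = 1·5^3 = 1 · 125 = 125 (Konheim–Weiss)
Example (1,2,3,3) → sorted (1,2,3,3): b_i ≤ i ∀i, a PF.

125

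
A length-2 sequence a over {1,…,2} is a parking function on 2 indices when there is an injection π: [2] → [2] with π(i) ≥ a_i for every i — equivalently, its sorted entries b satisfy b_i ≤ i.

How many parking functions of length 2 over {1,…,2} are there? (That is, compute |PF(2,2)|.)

3

#PF = (3−2)·3^(2−1) = 1 · 3 = 3
Example (1,2) → sorted (1,2): b_i ≤ i ∀i, a PF.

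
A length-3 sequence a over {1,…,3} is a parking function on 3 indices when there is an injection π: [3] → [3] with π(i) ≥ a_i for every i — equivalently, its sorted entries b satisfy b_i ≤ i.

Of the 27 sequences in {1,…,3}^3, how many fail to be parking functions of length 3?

|PF| = (4−3)·4^(3−1) = 1 · 16 = 16 [KW]
One tuple (2,3,3) → sorted (2,3,3): b_1=2>1, not a PF.
So 27 − 16 = 11 fail.

11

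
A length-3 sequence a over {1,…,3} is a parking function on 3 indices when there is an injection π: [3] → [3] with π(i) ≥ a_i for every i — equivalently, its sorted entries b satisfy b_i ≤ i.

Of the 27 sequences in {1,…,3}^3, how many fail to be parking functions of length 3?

Count = 1·4^2 = 1×16 = 16 (Pollak)
E.g. (3,3,3) → sorted (3,3,3): b_1=3>1, not a PF.
So 27 − 16 = 11 fail.

11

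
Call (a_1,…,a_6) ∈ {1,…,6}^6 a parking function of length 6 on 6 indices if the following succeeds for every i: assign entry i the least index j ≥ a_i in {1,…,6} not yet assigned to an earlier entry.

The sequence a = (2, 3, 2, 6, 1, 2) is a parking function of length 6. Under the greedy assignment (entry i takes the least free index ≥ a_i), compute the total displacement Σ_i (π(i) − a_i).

5

Σπ = 21 ({1..6} each once); Σa = 2+3+2+6+1+2 = 16; disp = 21−16 = 5.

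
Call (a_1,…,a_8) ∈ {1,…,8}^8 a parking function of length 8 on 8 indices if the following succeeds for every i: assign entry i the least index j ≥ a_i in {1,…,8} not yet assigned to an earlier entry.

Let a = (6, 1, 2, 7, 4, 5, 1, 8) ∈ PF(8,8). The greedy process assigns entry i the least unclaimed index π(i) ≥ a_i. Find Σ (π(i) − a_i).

2

Σπ(i) = 1+…+8 = 36; Σa = 6+1+2+7+4+5+1+8 = 34; disp = 36−34 = 2.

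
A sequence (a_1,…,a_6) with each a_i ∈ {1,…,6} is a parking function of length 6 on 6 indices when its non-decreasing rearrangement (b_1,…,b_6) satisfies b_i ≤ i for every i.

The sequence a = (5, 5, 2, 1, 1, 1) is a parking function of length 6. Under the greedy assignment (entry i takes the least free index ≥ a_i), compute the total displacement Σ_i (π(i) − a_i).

Σπ(i) = 1+…+6 = 21; Σa = 5+5+2+1+1+1 = 15; disp = 21−15 = 6.

6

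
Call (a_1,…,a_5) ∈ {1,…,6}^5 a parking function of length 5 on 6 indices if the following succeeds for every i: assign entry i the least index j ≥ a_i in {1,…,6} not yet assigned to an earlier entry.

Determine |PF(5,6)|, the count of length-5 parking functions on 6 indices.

Count = (7−5)·7^(5−1) = 2 · 2401 = 4802 (Pollak)
E.g. (3,5,1,2,3) → sorted (1,2,3,3,5): b_i ≤ 1+i ∀i, a PF.

4802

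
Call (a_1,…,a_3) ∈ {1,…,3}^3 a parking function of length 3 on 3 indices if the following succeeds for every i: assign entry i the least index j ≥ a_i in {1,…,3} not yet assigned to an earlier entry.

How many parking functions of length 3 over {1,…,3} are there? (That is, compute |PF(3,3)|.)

|PF(3,3)| = (3−3+1)·(3+1)^(3−1) = 1×16 = 16 [KW]
One tuple (1,3,1) → sorted (1,1,3): b_i ≤ i ∀i, a PF.

16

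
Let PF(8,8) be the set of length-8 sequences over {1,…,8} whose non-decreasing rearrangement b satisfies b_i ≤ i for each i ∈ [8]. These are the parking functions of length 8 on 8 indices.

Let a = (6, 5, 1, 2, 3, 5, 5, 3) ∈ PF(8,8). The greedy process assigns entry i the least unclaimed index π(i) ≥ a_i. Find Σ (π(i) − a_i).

Σπ(i) = 1+…+8 = 36; Σa = 6+5+1+2+3+5+5+3 = 30; disp = 36−30 = 6.

6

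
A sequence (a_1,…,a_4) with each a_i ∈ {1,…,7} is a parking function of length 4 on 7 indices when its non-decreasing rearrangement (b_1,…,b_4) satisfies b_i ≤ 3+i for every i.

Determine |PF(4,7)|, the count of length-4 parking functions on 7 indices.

2048

|PF(4,7)| = 4·8^3 = 4×512 = 2048
E.g. (2,6,4,1) → sorted (1,2,4,6): b_i ≤ 3+i ∀i, a PF.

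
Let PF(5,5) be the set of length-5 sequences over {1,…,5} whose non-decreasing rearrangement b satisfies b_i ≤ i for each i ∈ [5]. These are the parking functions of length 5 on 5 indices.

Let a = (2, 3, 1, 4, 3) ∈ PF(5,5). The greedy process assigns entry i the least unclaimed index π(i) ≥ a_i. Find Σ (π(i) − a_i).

Σπ(i) = 1+…+5 = 15; Σa = 2+3+1+4+3 = 13; disp = 15−13 = 2.

2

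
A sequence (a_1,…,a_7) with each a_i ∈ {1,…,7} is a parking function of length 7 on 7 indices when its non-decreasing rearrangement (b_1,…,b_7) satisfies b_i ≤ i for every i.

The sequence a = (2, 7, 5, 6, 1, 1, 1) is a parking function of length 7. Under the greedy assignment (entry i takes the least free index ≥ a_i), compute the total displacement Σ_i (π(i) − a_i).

5

Σπ = 7·8/2 = 28 (π permutes [7]); Σa = 2+7+5+6+1+1+1 = 23; disp = 28−23 = 5.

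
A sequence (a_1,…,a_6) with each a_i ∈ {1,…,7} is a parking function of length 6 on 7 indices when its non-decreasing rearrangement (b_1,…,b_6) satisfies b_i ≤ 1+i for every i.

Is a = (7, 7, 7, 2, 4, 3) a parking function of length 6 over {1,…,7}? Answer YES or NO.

Rearranged: b = (2, 3, 4, 7, 7, 7).
  b_1=2 ≤ 2
  b_2=3 ≤ 3
  b_3=4 ≤ 4
  b_4=7 > 5
  fails at i=4 ⇒ NO

NO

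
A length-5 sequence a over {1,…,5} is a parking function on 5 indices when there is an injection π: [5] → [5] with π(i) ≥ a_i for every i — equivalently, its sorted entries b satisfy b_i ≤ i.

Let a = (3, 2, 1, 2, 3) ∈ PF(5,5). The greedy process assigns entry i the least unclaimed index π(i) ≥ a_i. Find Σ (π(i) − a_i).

Σπ = 15 ({1..5} each once); Σa = 3+2+1+2+3 = 11; disp = 15−11 = 4.

4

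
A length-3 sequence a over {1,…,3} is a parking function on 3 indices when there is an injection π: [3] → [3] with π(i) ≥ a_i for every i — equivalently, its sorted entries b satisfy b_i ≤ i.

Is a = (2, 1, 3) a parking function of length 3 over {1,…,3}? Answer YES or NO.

YES

Rearranged: b = (1, 2, 3).
  b_1=1 ≤ 1
  b_2=2 ≤ 2
  b_3=3 ≤ 3
All bounds hold ⇒ YES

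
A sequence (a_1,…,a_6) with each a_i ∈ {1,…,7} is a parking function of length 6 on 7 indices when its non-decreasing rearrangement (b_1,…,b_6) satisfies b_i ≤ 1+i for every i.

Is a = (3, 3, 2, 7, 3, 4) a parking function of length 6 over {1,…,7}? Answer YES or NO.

Rearranged: b = (2, 3, 3, 3, 4, 7).
  b_1=2 ≤ 2
  b_2=3 ≤ 3
  b_3=3 ≤ 4
  b_4=3 ≤ 5
  b_5=4 ≤ 6
  b_6=7 ≤ 7
All bounds hold ⇒ YES

YES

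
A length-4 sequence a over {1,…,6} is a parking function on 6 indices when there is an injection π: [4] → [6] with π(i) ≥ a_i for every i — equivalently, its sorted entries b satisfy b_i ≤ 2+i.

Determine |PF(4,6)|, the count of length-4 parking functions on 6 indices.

1029

Count = (6−4+1)·(6+1)^(4−1) = 3 · 343 = 1029 (Pollak)
Example (3,3,1,2) → sorted (1,2,3,3): b_i ≤ 2+i ∀i, a PF.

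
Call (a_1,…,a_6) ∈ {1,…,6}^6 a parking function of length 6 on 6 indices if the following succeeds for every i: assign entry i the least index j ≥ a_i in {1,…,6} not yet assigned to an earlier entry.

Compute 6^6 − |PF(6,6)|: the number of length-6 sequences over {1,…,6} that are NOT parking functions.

|PF(6,6)| = (6−6+1)·(6+1)^(6−1) = 1 · 16807 = 16807 [KW]
One tuple (6,6,2,2,3,6) → sorted (2,2,3,6,6,6): b_1=2>1, not a PF.
So 46656 − 16807 = 29849 fail.

29849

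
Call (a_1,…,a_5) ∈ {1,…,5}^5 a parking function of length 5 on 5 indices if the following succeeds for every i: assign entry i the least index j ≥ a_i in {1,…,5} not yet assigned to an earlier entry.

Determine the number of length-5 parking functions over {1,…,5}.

Count = (6−5)·6^(5−1) = 1×1296 = 1296 [KW]
One tuple (2,5,1,4,2) → sorted (1,2,2,4,5): b_i ≤ i ∀i, a PF.

1296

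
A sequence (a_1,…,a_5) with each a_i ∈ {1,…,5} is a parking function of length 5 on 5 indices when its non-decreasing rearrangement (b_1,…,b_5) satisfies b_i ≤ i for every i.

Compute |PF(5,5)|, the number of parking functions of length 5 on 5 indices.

#PF = (6−5)·6^(5−1) = 1 · 1296 = 1296
One tuple (2,3,1,4,1) → sorted (1,1,2,3,4): b_i ≤ i ∀i, a PF.

1296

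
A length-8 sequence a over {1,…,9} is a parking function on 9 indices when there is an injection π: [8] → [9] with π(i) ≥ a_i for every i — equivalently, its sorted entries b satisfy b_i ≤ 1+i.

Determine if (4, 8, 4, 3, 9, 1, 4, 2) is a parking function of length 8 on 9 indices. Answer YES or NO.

Order a: b = (1, 2, 3, 4, 4, 4, 8, 9).
  b_1=1 ≤ 2
  b_2=2 ≤ 3
  b_3=3 ≤ 4
  b_4=4 ≤ 5
  b_5=4 ≤ 6
  b_6=4 ≤ 7
  b_7=8 ≤ 8
  b_8=9 ≤ 9
All bounds hold ⇒ YES

YES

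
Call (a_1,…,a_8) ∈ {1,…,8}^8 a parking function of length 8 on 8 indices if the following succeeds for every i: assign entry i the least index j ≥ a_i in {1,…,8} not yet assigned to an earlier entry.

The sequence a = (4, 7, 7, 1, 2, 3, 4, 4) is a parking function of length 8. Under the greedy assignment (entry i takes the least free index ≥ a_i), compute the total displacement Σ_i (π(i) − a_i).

Σπ = 36 ({1..8} each once); Σa = 4+7+7+1+2+3+4+4 = 32; disp = 36−32 = 4.

4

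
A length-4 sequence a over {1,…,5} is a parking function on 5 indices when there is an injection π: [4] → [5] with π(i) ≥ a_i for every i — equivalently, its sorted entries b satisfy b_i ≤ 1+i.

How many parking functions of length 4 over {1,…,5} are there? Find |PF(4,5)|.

432

|PF(4,5)| = (5−4+1)·(5+1)^(4−1) = 2 · 216 = 432 (Konheim–Weiss)
Example (5,4,2,3) → sorted (2,3,4,5): b_i ≤ 1+i ∀i, a PF.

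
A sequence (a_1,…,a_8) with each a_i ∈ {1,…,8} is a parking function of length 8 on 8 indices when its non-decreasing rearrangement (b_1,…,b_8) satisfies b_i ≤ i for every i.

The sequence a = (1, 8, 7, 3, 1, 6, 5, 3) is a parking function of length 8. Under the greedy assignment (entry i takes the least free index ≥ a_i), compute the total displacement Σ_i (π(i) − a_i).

Σπ = 36 ({1..8} each once); Σa = 1+8+7+3+1+6+5+3 = 34; disp = 36−34 = 2.

2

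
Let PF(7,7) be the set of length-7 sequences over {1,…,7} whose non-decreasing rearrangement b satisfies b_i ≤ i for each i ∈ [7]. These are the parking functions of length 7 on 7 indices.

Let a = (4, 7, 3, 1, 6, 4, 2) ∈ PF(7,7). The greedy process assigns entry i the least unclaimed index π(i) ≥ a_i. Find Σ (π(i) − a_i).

Σπ(i) = 1+…+7 = 28; Σa = 4+7+3+1+6+4+2 = 27; disp = 28−27 = 1.

1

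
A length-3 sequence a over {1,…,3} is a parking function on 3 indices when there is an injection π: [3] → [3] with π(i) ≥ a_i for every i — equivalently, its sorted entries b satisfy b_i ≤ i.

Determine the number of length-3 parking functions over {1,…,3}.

16

Count = (3−3+1)·(3+1)^(3−1) = 1 · 16 = 16 (Konheim–Weiss)
One tuple (2,2,1) → sorted (1,2,2): b_i ≤ i ∀i, a PF.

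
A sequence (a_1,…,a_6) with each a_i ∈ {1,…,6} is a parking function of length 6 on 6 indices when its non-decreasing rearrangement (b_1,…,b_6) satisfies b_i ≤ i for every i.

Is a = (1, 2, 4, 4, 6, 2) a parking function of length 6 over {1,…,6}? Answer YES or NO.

Sorted: b = (1, 2, 2, 4, 4, 6).
  b_1=1 ≤ 1
  b_2=2 ≤ 2
  b_3=2 ≤ 3
  b_4=4 ≤ 4
  b_5=4 ≤ 5
  b_6=6 ≤ 6
All bounds hold ⇒ YES

YES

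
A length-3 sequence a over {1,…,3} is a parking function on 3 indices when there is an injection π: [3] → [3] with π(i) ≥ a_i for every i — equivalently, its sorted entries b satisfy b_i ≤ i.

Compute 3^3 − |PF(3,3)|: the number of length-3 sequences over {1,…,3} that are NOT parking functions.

#PF = (3−3+1)·(3+1)^(3−1) = 1 · 16 = 16 (Konheim–Weiss)
E.g. (3,2,2) → sorted (2,2,3): b_1=2>1, not a PF.
Total 27; non-PF = 27−16 = 11

11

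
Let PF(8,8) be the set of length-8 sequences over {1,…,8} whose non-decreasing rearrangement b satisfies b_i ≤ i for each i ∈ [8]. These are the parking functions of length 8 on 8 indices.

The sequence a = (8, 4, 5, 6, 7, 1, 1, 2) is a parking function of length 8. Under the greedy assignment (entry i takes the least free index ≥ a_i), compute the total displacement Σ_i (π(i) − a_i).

Σπ = 8·9/2 = 36 (π permutes [8]); Σa = 8+4+5+6+7+1+1+2 = 34; disp = 36−34 = 2.

2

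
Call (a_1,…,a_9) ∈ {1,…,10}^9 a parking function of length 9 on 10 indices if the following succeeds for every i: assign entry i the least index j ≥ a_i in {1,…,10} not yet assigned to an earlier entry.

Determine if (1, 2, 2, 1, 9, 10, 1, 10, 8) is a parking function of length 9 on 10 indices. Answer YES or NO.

NO

Sorted: b = (1, 1, 1, 2, 2, 8, 9, 10, 10).
  b_1=1 ≤ 2
  b_2=1 ≤ 3
  b_3=1 ≤ 4
  b_4=2 ≤ 5
  b_5=2 ≤ 6
  b_6=8 > 7
  fails at i=6 ⇒ NO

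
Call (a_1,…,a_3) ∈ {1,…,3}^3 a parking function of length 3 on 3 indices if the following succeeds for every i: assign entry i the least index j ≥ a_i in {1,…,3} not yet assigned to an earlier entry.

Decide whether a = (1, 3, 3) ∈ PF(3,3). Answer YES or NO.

NO

Order a: b = (1, 3, 3).
  b_1=1 ≤ 1
  b_2=3 > 2
  fails at i=2 ⇒ NO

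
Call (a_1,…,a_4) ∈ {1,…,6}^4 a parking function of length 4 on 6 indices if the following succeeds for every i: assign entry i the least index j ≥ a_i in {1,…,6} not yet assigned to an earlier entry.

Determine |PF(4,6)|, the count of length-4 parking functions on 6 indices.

1029

|PF(4,6)| = (6−4+1)·(6+1)^(4−1) = 3·343 = 1029 [KW]
Example (3,3,1,3) → sorted (1,3,3,3): b_i ≤ 2+i ∀i, a PF.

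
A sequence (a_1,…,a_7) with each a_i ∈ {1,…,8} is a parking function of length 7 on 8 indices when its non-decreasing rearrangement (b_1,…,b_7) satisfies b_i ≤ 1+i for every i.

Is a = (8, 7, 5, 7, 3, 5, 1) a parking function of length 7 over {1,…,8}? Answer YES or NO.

NO

Rearranged: b = (1, 3, 5, 5, 7, 7, 8).
  b_1=1 ≤ 2
  b_2=3 ≤ 3
  b_3=5 > 4
  fails at i=3 ⇒ NO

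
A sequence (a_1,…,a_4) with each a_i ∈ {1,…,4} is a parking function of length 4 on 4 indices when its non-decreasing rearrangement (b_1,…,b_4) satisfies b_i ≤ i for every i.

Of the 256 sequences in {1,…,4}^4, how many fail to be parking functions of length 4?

|PF(4,4)| = (4+1−4)·(4+1)^{4−1} = 1·125 = 125
E.g. (4,4,2,3) → sorted (2,3,4,4): b_1=2>1, not a PF.
So 256 − 125 = 131 fail.

131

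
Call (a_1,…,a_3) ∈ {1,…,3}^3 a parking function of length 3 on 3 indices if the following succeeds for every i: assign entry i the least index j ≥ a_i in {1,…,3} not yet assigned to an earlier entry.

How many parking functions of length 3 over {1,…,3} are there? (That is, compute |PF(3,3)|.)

16

|PF(3,3)| = (3+1−3)·(3+1)^{3−1} = 1·16 = 16 [KW]
Example (1,2,3) → sorted (1,2,3): b_i ≤ i ∀i, a PF.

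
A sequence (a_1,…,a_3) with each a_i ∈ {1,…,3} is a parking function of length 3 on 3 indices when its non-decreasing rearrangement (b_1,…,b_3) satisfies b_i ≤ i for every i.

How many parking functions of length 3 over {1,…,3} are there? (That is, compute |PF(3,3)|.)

16

|PF(3,3)| = (3−3+1)·(3+1)^(3−1) = 1×16 = 16 [KW]
Check (2,3,1) → sorted (1,2,3): b_i ≤ i ∀i, a PF.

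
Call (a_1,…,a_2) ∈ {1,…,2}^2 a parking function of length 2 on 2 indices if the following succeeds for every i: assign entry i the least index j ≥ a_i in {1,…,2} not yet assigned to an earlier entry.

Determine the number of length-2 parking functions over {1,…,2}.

3

Count = (2+1−2)·(2+1)^{2−1} = 1·3 = 3 (Pollak)
Example (1,2) → sorted (1,2): b_i ≤ i ∀i, a PF.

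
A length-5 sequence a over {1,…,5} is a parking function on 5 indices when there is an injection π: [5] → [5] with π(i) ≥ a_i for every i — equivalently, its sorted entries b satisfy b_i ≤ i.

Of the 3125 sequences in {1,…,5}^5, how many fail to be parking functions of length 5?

|PF(5,5)| = (5+1−5)·(5+1)^{5−1} = 1 · 1296 = 1296 (Konheim–Weiss)
Check (4,5,4,1,5) → sorted (1,4,4,5,5): b_2=4>2, not a PF.
5^5 − 1296 = 3125 − 1296 = 1829

1829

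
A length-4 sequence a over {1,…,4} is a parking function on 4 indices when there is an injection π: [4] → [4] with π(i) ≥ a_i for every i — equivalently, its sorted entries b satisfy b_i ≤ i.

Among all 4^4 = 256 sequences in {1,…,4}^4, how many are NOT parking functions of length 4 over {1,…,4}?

|PF(4,4)| = (5−4)·5^(4−1) = 1·125 = 125 (Pollak)
One tuple (2,2,2,2) → sorted (2,2,2,2): b_1=2>1, not a PF.
4^4 − 125 = 256 − 125 = 131

131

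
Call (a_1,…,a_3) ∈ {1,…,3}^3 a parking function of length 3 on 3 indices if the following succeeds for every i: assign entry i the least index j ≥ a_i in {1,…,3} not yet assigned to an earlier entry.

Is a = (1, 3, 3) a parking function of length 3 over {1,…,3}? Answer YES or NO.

NO

Order a: b = (1, 3, 3).
  b_1=1 ≤ 1
  b_2=3 > 2
  fails at i=2 ⇒ NO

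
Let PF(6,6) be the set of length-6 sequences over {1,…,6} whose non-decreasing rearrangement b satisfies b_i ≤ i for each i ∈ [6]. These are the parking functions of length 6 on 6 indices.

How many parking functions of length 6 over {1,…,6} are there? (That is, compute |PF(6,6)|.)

16807

|PF| = (6+1−6)·(6+1)^{6−1} = 1×16807 = 16807 (Konheim–Weiss)
E.g. (1,5,2,3,1,2) → sorted (1,1,2,2,3,5): b_i ≤ i ∀i, a PF.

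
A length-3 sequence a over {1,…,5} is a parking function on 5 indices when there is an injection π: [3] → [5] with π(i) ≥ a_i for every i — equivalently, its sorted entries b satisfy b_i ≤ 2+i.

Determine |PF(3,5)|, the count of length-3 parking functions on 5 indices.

108

|PF(3,5)| = 3·6^2 = 3 · 36 = 108
Example (1,4,2) → sorted (1,2,4): b_i ≤ 2+i ∀i, a PF.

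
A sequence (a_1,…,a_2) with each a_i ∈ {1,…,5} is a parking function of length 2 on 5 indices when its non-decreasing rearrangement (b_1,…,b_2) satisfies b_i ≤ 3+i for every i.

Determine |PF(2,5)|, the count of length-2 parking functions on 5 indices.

#PF = (5+1−2)·(5+1)^{2−1} = 4·6 = 24 (Pollak)
Check (2,3) → sorted (2,3): b_i ≤ 3+i ∀i, a PF.

24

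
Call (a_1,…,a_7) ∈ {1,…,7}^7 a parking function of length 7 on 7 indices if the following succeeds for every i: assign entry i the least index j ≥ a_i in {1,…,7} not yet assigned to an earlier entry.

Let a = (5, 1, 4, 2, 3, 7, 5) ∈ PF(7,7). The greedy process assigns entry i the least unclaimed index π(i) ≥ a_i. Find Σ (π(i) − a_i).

Σπ = 7·8/2 = 28 (π permutes [7]); Σa = 5+1+4+2+3+7+5 = 27; disp = 28−27 = 1.

1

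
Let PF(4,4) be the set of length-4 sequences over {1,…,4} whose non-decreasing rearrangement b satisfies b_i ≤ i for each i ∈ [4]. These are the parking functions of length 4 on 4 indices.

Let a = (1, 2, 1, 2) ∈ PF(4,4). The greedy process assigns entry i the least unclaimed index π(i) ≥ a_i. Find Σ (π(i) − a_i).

Σπ = 10 ({1..4} each once); Σa = 1+2+1+2 = 6; disp = 10−6 = 4.

4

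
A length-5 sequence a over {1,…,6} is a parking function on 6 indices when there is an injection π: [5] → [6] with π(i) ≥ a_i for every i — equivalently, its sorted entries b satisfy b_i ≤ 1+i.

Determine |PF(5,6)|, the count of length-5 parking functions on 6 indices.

#PF = (6−5+1)·(6+1)^(5−1) = 2×2401 = 4802
One tuple (2,5,4,1,3) → sorted (1,2,3,4,5): b_i ≤ 1+i ∀i, a PF.

4802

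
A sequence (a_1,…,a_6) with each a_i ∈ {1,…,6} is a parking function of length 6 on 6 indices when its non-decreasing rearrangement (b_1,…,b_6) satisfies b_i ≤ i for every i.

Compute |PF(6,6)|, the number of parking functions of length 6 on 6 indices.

16807

|PF| = (6+1−6)·(6+1)^{6−1} = 1·16807 = 16807 (Konheim–Weiss)
One tuple (2,4,6,5,3,1) → sorted (1,2,3,4,5,6): b_i ≤ i ∀i, a PF.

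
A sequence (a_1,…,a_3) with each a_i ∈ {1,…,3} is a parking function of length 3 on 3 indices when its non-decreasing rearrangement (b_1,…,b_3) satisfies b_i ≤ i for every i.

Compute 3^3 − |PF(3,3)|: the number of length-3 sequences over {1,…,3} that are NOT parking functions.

|PF(3,3)| = (3+1−3)·(3+1)^{3−1} = 1×16 = 16 [KW]
E.g. (2,2,3) → sorted (2,2,3): b_1=2>1, not a PF.
So 27 − 16 = 11 fail.

11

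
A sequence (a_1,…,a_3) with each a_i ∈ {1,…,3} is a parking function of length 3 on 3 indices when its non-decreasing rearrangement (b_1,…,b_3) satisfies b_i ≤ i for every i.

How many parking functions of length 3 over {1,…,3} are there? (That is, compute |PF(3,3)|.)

16

#PF = (3+1−3)·(3+1)^{3−1} = 1 · 16 = 16
Example (2,2,1) → sorted (1,2,2): b_i ≤ i ∀i, a PF.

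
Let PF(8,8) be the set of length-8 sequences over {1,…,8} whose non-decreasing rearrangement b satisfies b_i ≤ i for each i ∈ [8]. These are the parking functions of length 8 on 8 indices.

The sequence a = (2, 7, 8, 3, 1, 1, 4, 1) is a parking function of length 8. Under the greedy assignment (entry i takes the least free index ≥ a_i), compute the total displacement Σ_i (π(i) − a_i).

Σπ = 36 ({1..8} each once); Σa = 2+7+8+3+1+1+4+1 = 27; disp = 36−27 = 9.

9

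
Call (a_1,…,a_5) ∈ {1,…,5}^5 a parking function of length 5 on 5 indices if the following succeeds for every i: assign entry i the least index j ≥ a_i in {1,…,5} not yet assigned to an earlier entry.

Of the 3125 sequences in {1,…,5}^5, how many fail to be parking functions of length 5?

1829

|PF| = (6−5)·6^(5−1) = 1 · 1296 = 1296 [KW]
One tuple (2,4,2,5,5) → sorted (2,2,4,5,5): b_1=2>1, not a PF.
5^5 − 1296 = 3125 − 1296 = 1829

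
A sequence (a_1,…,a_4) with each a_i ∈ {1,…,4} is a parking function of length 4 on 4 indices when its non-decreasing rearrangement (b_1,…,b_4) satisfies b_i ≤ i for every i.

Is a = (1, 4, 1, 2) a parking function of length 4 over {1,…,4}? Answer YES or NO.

Rearranged: b = (1, 1, 2, 4).
  b_1=1 ≤ 1
  b_2=1 ≤ 2
  b_3=2 ≤ 3
  b_4=4 ≤ 4
All bounds hold ⇒ YES

YES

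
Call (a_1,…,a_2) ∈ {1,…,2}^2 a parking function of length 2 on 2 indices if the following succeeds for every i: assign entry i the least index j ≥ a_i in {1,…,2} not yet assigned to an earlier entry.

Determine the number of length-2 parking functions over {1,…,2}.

3

|PF(2,2)| = (2+1−2)·(2+1)^{2−1} = 1 · 3 = 3 (Konheim–Weiss)
Example (2,1) → sorted (1,2): b_i ≤ i ∀i, a PF.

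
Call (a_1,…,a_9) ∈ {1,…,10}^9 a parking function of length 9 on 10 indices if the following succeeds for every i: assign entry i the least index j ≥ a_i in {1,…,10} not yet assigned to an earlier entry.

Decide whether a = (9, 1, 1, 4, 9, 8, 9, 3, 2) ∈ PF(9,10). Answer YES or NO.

NO

Order a: b = (1, 1, 2, 3, 4, 8, 9, 9, 9).
  b_1=1 ≤ 2
  b_2=1 ≤ 3
  b_3=2 ≤ 4
  b_4=3 ≤ 5
  b_5=4 ≤ 6
  b_6=8 > 7
  fails at i=6 ⇒ NO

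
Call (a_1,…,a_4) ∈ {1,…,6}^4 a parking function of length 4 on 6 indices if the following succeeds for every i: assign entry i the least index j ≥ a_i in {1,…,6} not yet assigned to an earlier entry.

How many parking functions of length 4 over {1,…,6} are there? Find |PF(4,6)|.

|PF| = (6+1−4)·(6+1)^{4−1} = 3·343 = 1029 (Konheim–Weiss)
E.g. (6,5,2,2) → sorted (2,2,5,6): b_i ≤ 2+i ∀i, a PF.

1029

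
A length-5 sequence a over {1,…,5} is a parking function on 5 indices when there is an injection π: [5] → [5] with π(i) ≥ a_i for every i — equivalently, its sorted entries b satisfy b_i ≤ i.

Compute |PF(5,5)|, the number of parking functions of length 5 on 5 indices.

1296

Count = (5−5+1)·(5+1)^(5−1) = 1 · 1296 = 1296
Check (1,2,3,1,1) → sorted (1,1,1,2,3): b_i ≤ i ∀i, a PF.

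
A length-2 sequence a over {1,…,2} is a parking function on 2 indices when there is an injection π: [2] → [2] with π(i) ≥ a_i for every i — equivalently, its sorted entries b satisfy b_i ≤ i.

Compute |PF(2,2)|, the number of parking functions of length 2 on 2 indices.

|PF| = (2−2+1)·(2+1)^(2−1) = 1×3 = 3 (Konheim–Weiss)
Example (1,2) → sorted (1,2): b_i ≤ i ∀i, a PF.

3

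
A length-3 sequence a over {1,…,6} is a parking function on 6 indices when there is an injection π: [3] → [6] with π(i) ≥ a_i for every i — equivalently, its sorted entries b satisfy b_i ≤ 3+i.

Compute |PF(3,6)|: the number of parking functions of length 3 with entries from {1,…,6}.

|PF(3,6)| = (7−3)·7^(3−1) = 4×49 = 196 [KW]
Example (1,4,6) → sorted (1,4,6): b_i ≤ 3+i ∀i, a PF.

196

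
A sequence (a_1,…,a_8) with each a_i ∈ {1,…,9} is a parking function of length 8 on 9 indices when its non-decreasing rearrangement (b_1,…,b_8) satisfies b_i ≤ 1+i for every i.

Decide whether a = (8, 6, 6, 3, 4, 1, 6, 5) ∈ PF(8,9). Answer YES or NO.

Sorted: b = (1, 3, 4, 5, 6, 6, 6, 8).
  b_1=1 ≤ 2
  b_2=3 ≤ 3
  b_3=4 ≤ 4
  b_4=5 ≤ 5
  b_5=6 ≤ 6
  b_6=6 ≤ 7
  b_7=6 ≤ 8
  b_8=8 ≤ 9
All bounds hold ⇒ YES

YES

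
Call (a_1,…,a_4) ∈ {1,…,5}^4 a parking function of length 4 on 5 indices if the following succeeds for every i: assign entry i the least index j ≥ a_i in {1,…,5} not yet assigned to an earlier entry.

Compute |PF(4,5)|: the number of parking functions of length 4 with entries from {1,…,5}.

Count = (6−4)·6^(4−1) = 2×216 = 432
E.g. (4,4,3,2) → sorted (2,3,4,4): b_i ≤ 1+i ∀i, a PF.

432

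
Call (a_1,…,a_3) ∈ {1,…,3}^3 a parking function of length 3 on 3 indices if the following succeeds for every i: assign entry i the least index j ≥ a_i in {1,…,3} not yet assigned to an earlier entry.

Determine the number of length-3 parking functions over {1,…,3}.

16

|PF| = (3+1−3)·(3+1)^{3−1} = 1×16 = 16 (Pollak)
Example (1,3,1) → sorted (1,1,3): b_i ≤ i ∀i, a PF.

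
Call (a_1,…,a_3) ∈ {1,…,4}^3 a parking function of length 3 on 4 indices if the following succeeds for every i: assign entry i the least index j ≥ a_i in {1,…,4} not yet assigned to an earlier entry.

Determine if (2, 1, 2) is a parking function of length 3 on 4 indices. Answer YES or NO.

Order a: b = (1, 2, 2).
  b_1=1 ≤ 2
  b_2=2 ≤ 3
  b_3=2 ≤ 4
All bounds hold ⇒ YES

YES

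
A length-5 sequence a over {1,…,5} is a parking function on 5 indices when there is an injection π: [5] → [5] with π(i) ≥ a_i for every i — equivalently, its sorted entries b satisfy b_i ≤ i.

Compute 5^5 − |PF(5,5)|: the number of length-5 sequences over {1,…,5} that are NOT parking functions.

1829

#PF = (5+1−5)·(5+1)^{5−1} = 1 · 1296 = 1296 (Pollak)
One tuple (1,2,2,5,5) → sorted (1,2,2,5,5): b_4=5>4, not a PF.
So 3125 − 1296 = 1829 fail.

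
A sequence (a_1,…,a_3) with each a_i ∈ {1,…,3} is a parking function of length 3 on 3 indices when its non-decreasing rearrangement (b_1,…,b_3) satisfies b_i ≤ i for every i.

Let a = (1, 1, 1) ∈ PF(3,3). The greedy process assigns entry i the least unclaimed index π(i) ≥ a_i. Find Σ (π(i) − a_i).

3

Σπ = 6 ({1..3} each once); Σa = 1+1+1 = 3; disp = 6−3 = 3.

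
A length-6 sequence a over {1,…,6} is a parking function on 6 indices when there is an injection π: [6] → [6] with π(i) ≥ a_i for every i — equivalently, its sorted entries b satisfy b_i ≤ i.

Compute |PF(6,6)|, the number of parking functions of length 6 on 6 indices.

Count = 1·7^5 = 1·16807 = 16807
Example (4,3,5,4,1,2) → sorted (1,2,3,4,4,5): b_i ≤ i ∀i, a PF.

16807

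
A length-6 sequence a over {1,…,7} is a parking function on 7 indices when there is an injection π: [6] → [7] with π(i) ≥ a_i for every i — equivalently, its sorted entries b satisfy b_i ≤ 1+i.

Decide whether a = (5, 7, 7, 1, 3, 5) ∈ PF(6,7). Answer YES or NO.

Sorted: b = (1, 3, 5, 5, 7, 7).
  b_1=1 ≤ 2
  b_2=3 ≤ 3
  b_3=5 > 4
  fails at i=3 ⇒ NO

NO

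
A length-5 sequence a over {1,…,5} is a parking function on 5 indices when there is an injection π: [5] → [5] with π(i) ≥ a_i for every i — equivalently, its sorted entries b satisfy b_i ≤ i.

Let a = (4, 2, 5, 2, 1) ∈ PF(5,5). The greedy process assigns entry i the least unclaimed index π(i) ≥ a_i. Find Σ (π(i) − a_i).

1

Σπ = 5·6/2 = 15 (π permutes [5]); Σa = 4+2+5+2+1 = 14; disp = 15−14 = 1.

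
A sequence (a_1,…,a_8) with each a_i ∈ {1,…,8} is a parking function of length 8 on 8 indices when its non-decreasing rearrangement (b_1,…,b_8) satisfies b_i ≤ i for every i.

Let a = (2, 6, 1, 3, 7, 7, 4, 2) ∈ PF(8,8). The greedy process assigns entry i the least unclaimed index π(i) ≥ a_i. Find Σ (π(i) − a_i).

Σπ = 36 ({1..8} each once); Σa = 2+6+1+3+7+7+4+2 = 32; disp = 36−32 = 4.

4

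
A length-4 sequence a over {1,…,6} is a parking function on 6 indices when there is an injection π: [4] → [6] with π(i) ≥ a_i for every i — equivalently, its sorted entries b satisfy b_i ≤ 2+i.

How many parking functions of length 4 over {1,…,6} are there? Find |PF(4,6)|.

1029

|PF| = 3·7^3 = 3×343 = 1029 (Konheim–Weiss)
Check (3,1,2,6) → sorted (1,2,3,6): b_i ≤ 2+i ∀i, a PF.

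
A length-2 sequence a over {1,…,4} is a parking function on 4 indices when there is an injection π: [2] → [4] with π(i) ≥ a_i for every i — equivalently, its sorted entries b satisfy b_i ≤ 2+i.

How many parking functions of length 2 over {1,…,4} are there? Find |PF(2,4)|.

|PF| = (5−2)·5^(2−1) = 3 · 5 = 15 (Konheim–Weiss)
One tuple (4,2) → sorted (2,4): b_i ≤ 2+i ∀i, a PF.

15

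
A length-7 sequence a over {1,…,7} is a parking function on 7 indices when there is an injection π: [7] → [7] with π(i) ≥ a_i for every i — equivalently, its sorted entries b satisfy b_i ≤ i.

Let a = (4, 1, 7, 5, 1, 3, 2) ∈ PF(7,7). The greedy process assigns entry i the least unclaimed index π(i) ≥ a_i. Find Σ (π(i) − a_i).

Σπ(i) = 1+…+7 = 28; Σa = 4+1+7+5+1+3+2 = 23; disp = 28−23 = 5.

5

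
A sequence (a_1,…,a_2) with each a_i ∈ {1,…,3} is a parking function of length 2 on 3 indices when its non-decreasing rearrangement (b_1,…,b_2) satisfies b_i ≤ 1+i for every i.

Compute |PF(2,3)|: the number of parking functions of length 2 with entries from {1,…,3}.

|PF(2,3)| = (3−2+1)·(3+1)^(2−1) = 2 · 4 = 8 [KW]
E.g. (2,2) → sorted (2,2): b_i ≤ 1+i ∀i, a PF.

8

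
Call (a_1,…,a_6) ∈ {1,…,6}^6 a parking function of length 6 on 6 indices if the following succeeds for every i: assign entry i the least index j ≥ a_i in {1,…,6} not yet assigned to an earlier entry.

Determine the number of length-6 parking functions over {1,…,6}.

16807

#PF = (6−6+1)·(6+1)^(6−1) = 1 · 16807 = 16807
One tuple (2,3,5,4,4,1) → sorted (1,2,3,4,4,5): b_i ≤ i ∀i, a PF.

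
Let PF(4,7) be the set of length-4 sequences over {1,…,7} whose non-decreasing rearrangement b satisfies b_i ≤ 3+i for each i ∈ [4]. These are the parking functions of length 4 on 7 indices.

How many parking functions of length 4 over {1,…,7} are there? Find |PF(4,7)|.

2048

|PF(4,7)| = (7+1−4)·(7+1)^{4−1} = 4·512 = 2048 [KW]
One tuple (5,5,5,2) → sorted (2,5,5,5): b_i ≤ 3+i ∀i, a PF.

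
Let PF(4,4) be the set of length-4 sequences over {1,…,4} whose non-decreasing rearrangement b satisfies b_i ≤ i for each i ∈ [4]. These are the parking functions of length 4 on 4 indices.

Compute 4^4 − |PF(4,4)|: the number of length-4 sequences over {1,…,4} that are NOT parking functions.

131

#PF = 1·5^3 = 1 · 125 = 125 (Konheim–Weiss)
Check (3,2,3,4) → sorted (2,3,3,4): b_1=2>1, not a PF.
Total 256; non-PF = 256−125 = 131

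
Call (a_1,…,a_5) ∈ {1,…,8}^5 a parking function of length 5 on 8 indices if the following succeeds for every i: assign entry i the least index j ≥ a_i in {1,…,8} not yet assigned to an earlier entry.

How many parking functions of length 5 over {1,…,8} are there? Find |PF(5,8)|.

#PF = 4·9^4 = 4 · 6561 = 26244 (Pollak)
Check (3,7,4,5,3) → sorted (3,3,4,5,7): b_i ≤ 3+i ∀i, a PF.

26244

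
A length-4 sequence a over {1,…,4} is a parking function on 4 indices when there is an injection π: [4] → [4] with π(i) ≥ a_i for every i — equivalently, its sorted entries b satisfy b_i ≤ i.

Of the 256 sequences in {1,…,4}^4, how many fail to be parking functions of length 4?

|PF| = (4+1−4)·(4+1)^{4−1} = 1×125 = 125 (Konheim–Weiss)
One tuple (3,2,4,3) → sorted (2,3,3,4): b_1=2>1, not a PF.
Total 256; non-PF = 256−125 = 131

131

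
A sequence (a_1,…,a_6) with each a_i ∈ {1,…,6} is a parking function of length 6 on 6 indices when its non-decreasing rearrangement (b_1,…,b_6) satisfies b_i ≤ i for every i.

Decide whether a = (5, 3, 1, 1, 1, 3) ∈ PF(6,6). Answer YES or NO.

YES

Rearranged: b = (1, 1, 1, 3, 3, 5).
  b_1=1 ≤ 1
  b_2=1 ≤ 2
  b_3=1 ≤ 3
  b_4=3 ≤ 4
  b_5=3 ≤ 5
  b_6=5 ≤ 6
All bounds hold ⇒ YES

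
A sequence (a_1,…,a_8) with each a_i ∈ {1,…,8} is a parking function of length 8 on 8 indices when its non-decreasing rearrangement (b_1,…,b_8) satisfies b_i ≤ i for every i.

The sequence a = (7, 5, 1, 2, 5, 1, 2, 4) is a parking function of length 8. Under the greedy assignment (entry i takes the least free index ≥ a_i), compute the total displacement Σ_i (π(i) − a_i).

Σπ(i) = 1+…+8 = 36; Σa = 7+5+1+2+5+1+2+4 = 27; disp = 36−27 = 9.

9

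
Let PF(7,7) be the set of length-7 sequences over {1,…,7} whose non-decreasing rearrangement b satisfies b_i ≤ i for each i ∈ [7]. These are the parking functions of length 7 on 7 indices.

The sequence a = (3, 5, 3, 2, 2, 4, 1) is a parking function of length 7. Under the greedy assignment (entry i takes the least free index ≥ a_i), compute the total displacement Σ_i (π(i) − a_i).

Σπ = 28 ({1..7} each once); Σa = 3+5+3+2+2+4+1 = 20; disp = 28−20 = 8.

8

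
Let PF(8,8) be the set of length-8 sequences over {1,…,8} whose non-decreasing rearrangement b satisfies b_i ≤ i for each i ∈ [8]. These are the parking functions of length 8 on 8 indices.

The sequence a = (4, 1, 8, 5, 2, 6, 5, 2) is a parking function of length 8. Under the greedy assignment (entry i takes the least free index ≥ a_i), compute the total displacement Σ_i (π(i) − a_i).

Σπ(i) = 1+…+8 = 36; Σa = 4+1+8+5+2+6+5+2 = 33; disp = 36−33 = 3.

3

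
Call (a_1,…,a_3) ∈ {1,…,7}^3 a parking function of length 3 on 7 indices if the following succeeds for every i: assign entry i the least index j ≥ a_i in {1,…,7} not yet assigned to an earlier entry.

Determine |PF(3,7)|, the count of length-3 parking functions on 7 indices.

|PF(3,7)| = (8−3)·8^(3−1) = 5×64 = 320
E.g. (2,6,7) → sorted (2,6,7): b_i ≤ 4+i ∀i, a PF.

320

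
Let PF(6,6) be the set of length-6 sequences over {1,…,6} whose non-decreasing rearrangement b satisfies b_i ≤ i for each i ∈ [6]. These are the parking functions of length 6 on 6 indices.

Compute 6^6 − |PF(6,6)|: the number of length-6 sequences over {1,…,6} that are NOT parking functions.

29849

|PF(6,6)| = (6+1−6)·(6+1)^{6−1} = 1·16807 = 16807 [KW]
One tuple (6,5,1,6,5,5) → sorted (1,5,5,5,6,6): b_2=5>2, not a PF.
6^6 − 16807 = 46656 − 16807 = 29849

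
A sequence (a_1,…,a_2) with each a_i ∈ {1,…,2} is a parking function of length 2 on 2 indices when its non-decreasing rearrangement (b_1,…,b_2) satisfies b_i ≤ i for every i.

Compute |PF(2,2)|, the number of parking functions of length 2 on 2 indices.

Count = (3−2)·3^(2−1) = 1×3 = 3
One tuple (2,1) → sorted (1,2): b_i ≤ i ∀i, a PF.

3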